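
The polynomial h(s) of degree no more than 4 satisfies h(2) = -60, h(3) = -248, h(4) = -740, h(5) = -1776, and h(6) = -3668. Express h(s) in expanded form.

h(s) = -3s^4 + 2s^3 - 5s^2 - 6s + 4

Using the Lagrange interpolation formula with nodes 2, 3, 4, 5, 6:
  L_0(s) = (s - 3)(s - 4)(s - 5)(s - 6) / 24
  L_1(s) = (s - 2)(s - 4)(s - 5)(s - 6) / -6
  L_2(s) = (s - 2)(s - 3)(s - 5)(s - 6) / 4
  L_3(s) = (s - 2)(s - 3)(s - 4)(s - 6) / -6
  L_4(s) = (s - 2)(s - 3)(s - 4)(s - 5) / 24
Then h(s) = -60·L_0(s) - 248·L_1(s) - 740·L_2(s) - 1776·L_3(s) - 3668·L_4(s).
Expanding and collecting terms gives h(s) = -3s^4 + 2s^3 - 5s^2 - 6s + 4.
Check: h(3) = -248. ✓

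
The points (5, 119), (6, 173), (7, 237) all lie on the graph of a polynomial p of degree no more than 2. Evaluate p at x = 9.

Using the Lagrange interpolation formula with nodes 5, 6, 7:
  L_0(x) = (x - 6)(x - 7) / 2
  L_1(x) = (x - 5)(x - 7) / -1
  L_2(x) = (x - 5)(x - 6) / 2
Then p(x) = 119·L_0(x) + 173·L_1(x) + 237·L_2(x).
Expanding and collecting terms gives p(x) = 5x² - x - 1.
Evaluating at x = 9: p(9) = 395.

395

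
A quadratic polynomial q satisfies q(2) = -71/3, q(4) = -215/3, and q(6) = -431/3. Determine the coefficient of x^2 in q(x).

-3

Write q(x) = ax^2 + bx + c. Substituting each data point gives a linear system:
  4a + 2b + c = -71/3
  16a + 4b + c = -215/3
  36a + 6b + c = -431/3
Solving the system yields a = -3, b = -6, c = 1/3.
So q(x) = -3x² - 6x + 1/3.
The leading coefficient is -3.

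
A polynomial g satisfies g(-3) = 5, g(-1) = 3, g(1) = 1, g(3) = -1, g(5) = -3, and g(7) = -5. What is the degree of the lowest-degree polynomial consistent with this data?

1

Forward differences of the values at n = -3, -1, 1, 3, 5, 7:
  g  : 5  3  1  -1  -3  -5
  Δ  : -2  -2  -2  -2  -2
  Δ^2: 0  0  0  0
  Δ^3: 0  0  0
  Δ^4: 0  0
  Δ^5: 0
The first differences are constant (-2) and nonzero, while all higher differences vanish, so the minimal degree is 1.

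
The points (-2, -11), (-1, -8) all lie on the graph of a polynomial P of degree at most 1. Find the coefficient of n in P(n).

3

Write P(n) = an + b. Substituting each data point gives a linear system:
  -2a + b = -11
  -a + b = -8
Solving the system yields a = 3, b = -5.
So P(n) = 3n - 5.
The leading coefficient is 3.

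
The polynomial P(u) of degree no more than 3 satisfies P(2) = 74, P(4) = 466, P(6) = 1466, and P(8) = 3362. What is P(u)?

P(u) = 6u^3 + 4u^2 + 4u + 2

Write P(u) = au^3 + bu^2 + cu + d. Substituting each data point gives a linear system:
  8a + 4b + 2c + d = 74
  64a + 16b + 4c + d = 466
  216a + 36b + 6c + d = 1466
  512a + 64b + 8c + d = 3362
Solving the system yields a = 6, b = 4, c = 4, d = 2.
So P(u) = 6u^3 + 4u^2 + 4u + 2.
Check: P(6) = 1466. ✓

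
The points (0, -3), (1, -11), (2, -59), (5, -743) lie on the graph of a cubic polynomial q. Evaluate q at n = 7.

Write q(n) = an^3 + bn^2 + cn + d. Substituting each data point gives a linear system:
  d = -3
  a + b + c + d = -11
  8a + 4b + 2c + d = -59
  125a + 25b + 5c + d = -743
Solving the system yields a = -5, b = -5, c = 2, d = -3.
So q(n) = -5n^3 - 5n^2 + 2n - 3.
Then q(7) = -1949.

-1949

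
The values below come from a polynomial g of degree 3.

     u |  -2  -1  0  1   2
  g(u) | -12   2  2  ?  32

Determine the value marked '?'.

6

The 4 known points determine the degree-3 polynomial uniquely.
Write g(u) = au^3 + bu^2 + cu + d. Substituting each data point gives a linear system:
  -8a + 4b - 2c + d = -12
  -a + b - c + d = 2
  d = 2
  8a + 4b + 2c + d = 32
Solving the system yields a = 3, b = 2, c = -1, d = 2.
So g(u) = 3u^3 + 2u^2 - u + 2.
Then g(1) = 6.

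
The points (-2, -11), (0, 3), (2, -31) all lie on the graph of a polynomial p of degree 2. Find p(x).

Using the Lagrange interpolation formula with nodes -2, 0, 2:
  L_0(x) = x(x - 2) / 8
  L_1(x) = (x + 2)(x - 2) / -4
  L_2(x) = (x + 2)x / 8
Then p(x) = -11·L_0(x) + 3·L_1(x) - 31·L_2(x).
Expanding and collecting terms gives p(x) = -6x^2 - 5x + 3.
Check: p(0) = 3. ✓

p(x) = -6x^2 - 5x + 3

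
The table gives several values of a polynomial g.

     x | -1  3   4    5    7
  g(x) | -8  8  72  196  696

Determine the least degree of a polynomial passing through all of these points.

Divided differences on the nodes -1, 3, 4, 5, 7:
  order 0: -8  8  72  196  696
  order 1: 4  64  124  250
  order 2: 12  30  42
  order 3: 3  3
  order 4: 0
The order-3 divided differences are all 3 (nonzero) and every higher order vanishes, so the data lies on a polynomial of degree exactly 3.

3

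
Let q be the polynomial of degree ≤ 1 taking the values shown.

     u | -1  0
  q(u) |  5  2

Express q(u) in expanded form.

q(u) = -3u + 2

Write q(u) = au + b. Substituting each data point gives a linear system:
  -a + b = 5
  b = 2
Solving the system yields a = -3, b = 2.
So q(u) = -3u + 2.
Check: q(0) = 2. ✓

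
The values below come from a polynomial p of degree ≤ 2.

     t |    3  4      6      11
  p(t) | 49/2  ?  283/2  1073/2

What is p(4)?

107/2

The 3 known points determine the degree-2 polynomial uniquely.
Write p(t) = at^2 + bt + c. Substituting each data point gives a linear system:
  9a + 3b + c = 49/2
  36a + 6b + c = 283/2
  121a + 11b + c = 1073/2
Solving the system yields a = 5, b = -6, c = -5/2.
So p(t) = 5t^2 - 6t - 5/2.
Then p(4) = 107/2.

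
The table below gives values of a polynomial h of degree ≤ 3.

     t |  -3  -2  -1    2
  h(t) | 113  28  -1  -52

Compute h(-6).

1004

Using the Lagrange interpolation formula with nodes -3, -2, -1, 2:
  L_0(t) = (t + 2)(t + 1)(t - 2) / -10
  L_1(t) = (t + 3)(t + 1)(t - 2) / 4
  L_2(t) = (t + 3)(t + 2)(t - 2) / -6
  L_3(t) = (t + 3)(t + 2)(t + 1) / 60
Then h(t) = 113·L_0(t) + 28·L_1(t) - 1·L_2(t) - 52·L_3(t).
Expanding and collecting terms gives h(t) = -5t^3 - 2t^2 - 4.
Evaluating at t = -6: h(-6) = 1004.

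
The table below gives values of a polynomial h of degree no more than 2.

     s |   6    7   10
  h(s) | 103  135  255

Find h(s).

h(s) = 2s^2 + 6s - 5

Using the Lagrange interpolation formula with nodes 6, 7, 10:
  L_0(s) = (s - 7)(s - 10) / 4
  L_1(s) = (s - 6)(s - 10) / -3
  L_2(s) = (s - 6)(s - 7) / 12
Then h(s) = 103·L_0(s) + 135·L_1(s) + 255·L_2(s).
Expanding and collecting terms gives h(s) = 2s^2 + 6s - 5.
Check: h(7) = 135. ✓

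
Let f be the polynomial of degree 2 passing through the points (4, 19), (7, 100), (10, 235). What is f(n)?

f(n) = 3n^2 - 6n - 5

Write f(n) = an^2 + bn + c. Substituting each data point gives a linear system:
  16a + 4b + c = 19
  49a + 7b + c = 100
  100a + 10b + c = 235
Solving the system yields a = 3, b = -6, c = -5.
So f(n) = 3n^2 - 6n - 5.
Check: f(7) = 100. ✓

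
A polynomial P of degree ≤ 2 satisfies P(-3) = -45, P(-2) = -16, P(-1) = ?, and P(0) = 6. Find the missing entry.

On equispaced nodes a degree-2 polynomial has vanishing third forward difference, so
  - P(-3) + 3·P(-2) - 3·P(-1) + P(0) = 0.
Substituting the known values and solving for P(-1):
  -3·P(-1) = -3
  P(-1) = 1.

1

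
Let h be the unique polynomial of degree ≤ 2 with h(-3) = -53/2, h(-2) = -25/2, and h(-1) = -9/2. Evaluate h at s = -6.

Write h(s) = as^2 + bs + c. Substituting each data point gives a linear system:
  9a - 3b + c = -53/2
  4a - 2b + c = -25/2
  a - b + c = -9/2
Solving the system yields a = -3, b = -1, c = -5/2.
So h(s) = -3s^2 - s - 5/2.
Then h(-6) = -209/2.

-209/2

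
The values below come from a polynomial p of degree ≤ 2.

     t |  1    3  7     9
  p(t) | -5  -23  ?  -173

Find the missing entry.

-107

The 3 known points determine the degree-2 polynomial uniquely.
Write p(t) = at^2 + bt + c. Substituting each data point gives a linear system:
  a + b + c = -5
  9a + 3b + c = -23
  81a + 9b + c = -173
Solving the system yields a = -2, b = -1, c = -2.
So p(t) = -2t^2 - t - 2.
Then p(7) = -107.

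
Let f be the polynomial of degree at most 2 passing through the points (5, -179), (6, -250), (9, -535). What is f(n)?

f(n) = -6n^2 - 5n - 4

Using the Lagrange interpolation formula with nodes 5, 6, 9:
  L_0(n) = (n - 6)(n - 9) / 4
  L_1(n) = (n - 5)(n - 9) / -3
  L_2(n) = (n - 5)(n - 6) / 12
Then f(n) = -179·L_0(n) - 250·L_1(n) - 535·L_2(n).
Expanding and collecting terms gives f(n) = -6n^2 - 5n - 4.
Check: f(6) = -250. ✓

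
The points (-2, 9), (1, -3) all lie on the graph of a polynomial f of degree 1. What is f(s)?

f(s) = -4s + 1

Write f(s) = as + b. Substituting each data point gives a linear system:
  -2a + b = 9
  a + b = -3
Solving the system yields a = -4, b = 1.
So f(s) = -4s + 1.
Check: f(1) = -3. ✓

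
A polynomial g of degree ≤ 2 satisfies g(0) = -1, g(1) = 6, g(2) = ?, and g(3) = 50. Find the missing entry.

The 3 known points determine the degree-2 polynomial uniquely.
Write g(t) = at^2 + bt + c. Substituting each data point gives a linear system:
  c = -1
  a + b + c = 6
  9a + 3b + c = 50
Solving the system yields a = 5, b = 2, c = -1.
So g(t) = 5t^2 + 2t - 1.
Then g(2) = 23.

23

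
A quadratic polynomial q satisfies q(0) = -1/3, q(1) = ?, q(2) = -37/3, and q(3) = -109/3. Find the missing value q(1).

The 3 known points determine the degree-2 polynomial uniquely.
Write q(t) = at^2 + bt + c. Substituting each data point gives a linear system:
  c = -1/3
  4a + 2b + c = -37/3
  9a + 3b + c = -109/3
Solving the system yields a = -6, b = 6, c = -1/3.
So q(t) = -6t^2 + 6t - 1/3.
Then q(1) = -1/3.

-1/3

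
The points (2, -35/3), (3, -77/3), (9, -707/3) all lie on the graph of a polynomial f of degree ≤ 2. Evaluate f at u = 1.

-11/3

Using the Lagrange interpolation formula with nodes 2, 3, 9:
  L_0(u) = (u - 3)(u - 9) / 7
  L_1(u) = (u - 2)(u - 9) / -6
  L_2(u) = (u - 2)(u - 3) / 42
Then f(u) = -35/3·L_0(u) - 77/3·L_1(u) - 707/3·L_2(u).
Expanding and collecting terms gives f(u) = -3u² + u - 5/3.
Evaluating at u = 1: f(1) = -11/3.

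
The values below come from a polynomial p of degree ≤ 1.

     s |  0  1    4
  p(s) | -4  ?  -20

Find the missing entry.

-8

The 2 known points determine the degree-1 polynomial uniquely.
Write p(s) = as + b. Substituting each data point gives a linear system:
  b = -4
  4a + b = -20
Solving the system yields a = -4, b = -4.
So p(s) = -4s - 4.
Then p(1) = -8.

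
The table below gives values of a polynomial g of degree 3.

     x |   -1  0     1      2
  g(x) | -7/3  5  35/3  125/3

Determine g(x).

Using the Lagrange interpolation formula with nodes -1, 0, 1, 2:
  L_0(x) = x(x - 1)(x - 2) / -6
  L_1(x) = (x + 1)(x - 1)(x - 2) / 2
  L_2(x) = (x + 1)x(x - 2) / -2
  L_3(x) = (x + 1)x(x - 1) / 6
Then g(x) = -7/3·L_0(x) + 5·L_1(x) + 35/3·L_2(x) + 125/3·L_3(x).
Expanding and collecting terms gives g(x) = 4x^3 - (1/3)x^2 + 3x + 5.
Check: g(0) = 5. ✓

g(x) = 4x^3 - (1/3)x^2 + 3x + 5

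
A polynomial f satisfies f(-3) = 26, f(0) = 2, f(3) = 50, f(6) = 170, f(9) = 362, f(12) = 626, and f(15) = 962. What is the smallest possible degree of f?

Forward differences of the values at n = -3, 0, 3, 6, 9, 12, 15:
  f  : 26  2  50  170  362  626  962
  Δ  : -24  48  120  192  264  336
  Δ^2: 72  72  72  72  72
  Δ^3: 0  0  0  0
  Δ^4: 0  0  0
  Δ^5: 0  0
  Δ^6: 0
The second differences are constant (72) and nonzero, while all higher differences vanish, so the minimal degree is 2.

2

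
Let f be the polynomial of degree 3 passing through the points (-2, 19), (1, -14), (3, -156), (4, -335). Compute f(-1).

Using the Lagrange interpolation formula with nodes -2, 1, 3, 4:
  L_0(n) = (n - 1)(n - 3)(n - 4) / -90
  L_1(n) = (n + 2)(n - 3)(n - 4) / 18
  L_2(n) = (n + 2)(n - 1)(n - 4) / -10
  L_3(n) = (n + 2)(n - 1)(n - 3) / 18
Then f(n) = 19·L_0(n) - 14·L_1(n) - 156·L_2(n) - 335·L_3(n).
Expanding and collecting terms gives f(n) = -4n³ - 4n² - 3n - 3.
Evaluating at n = -1: f(-1) = 0.

0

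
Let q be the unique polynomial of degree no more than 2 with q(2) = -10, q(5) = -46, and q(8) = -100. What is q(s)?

q(s) = -s^2 - 5s + 4

Using the Lagrange interpolation formula with nodes 2, 5, 8:
  L_0(s) = (s - 5)(s - 8) / 18
  L_1(s) = (s - 2)(s - 8) / -9
  L_2(s) = (s - 2)(s - 5) / 18
Then q(s) = -10·L_0(s) - 46·L_1(s) - 100·L_2(s).
Expanding and collecting terms gives q(s) = -s^2 - 5s + 4.
Check: q(8) = -100. ✓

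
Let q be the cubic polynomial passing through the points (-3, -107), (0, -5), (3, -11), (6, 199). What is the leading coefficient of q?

Write q(x) = ax^3 + bx^2 + cx + d. Substituting each data point gives a linear system:
  -27a + 9b - 3c + d = -107
  d = -5
  27a + 9b + 3c + d = -11
  216a + 36b + 6c + d = 199
Solving the system yields a = 2, b = -6, c = -2, d = -5.
So q(x) = 2x³ - 6x² - 2x - 5.
The leading coefficient is 2.

2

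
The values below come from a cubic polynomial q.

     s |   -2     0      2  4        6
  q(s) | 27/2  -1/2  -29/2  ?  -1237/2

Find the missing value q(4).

-345/2

On equispaced nodes a degree-3 polynomial has vanishing fourth forward difference, so
  q(-2) - 4·q(0) + 6·q(2) - 4·q(4) + q(6) = 0.
Substituting the known values and solving for q(4):
  -4·q(4) = 690
  q(4) = -345/2.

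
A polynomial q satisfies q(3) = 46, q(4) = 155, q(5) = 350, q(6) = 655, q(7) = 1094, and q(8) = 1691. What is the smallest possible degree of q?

3

Forward differences of the values at u = 3, 4, 5, 6, 7, 8:
  q  : 46  155  350  655  1094  1691
  Δ  : 109  195  305  439  597
  Δ^2: 86  110  134  158
  Δ^3: 24  24  24
  Δ^4: 0  0
  Δ^5: 0
The third differences are constant (24) and nonzero, while all higher differences vanish, so the minimal degree is 3.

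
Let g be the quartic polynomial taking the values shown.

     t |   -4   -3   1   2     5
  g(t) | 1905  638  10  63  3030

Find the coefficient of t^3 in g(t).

Write g(t) = at^4 + bt^3 + ct^2 + dt + e. Substituting each data point gives a linear system:
  256a - 64b + 16c - 4d + e = 1905
  81a - 27b + 9c - 3d + e = 638
  a + b + c + d + e = 10
  16a + 8b + 4c + 2d + e = 63
  625a + 125b + 25c + 5d + e = 3030
Solving the system yields a = 6, b = -6, c = 0, d = 5, e = 5.
So g(t) = 6t⁴ - 6t³ + 5t + 5.
The coefficient of t^3 is -6.

-6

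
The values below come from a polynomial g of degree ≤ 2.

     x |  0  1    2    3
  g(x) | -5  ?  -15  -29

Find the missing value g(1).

The 3 known points determine the degree-2 polynomial uniquely.
Write g(x) = ax^2 + bx + c. Substituting each data point gives a linear system:
  c = -5
  4a + 2b + c = -15
  9a + 3b + c = -29
Solving the system yields a = -3, b = 1, c = -5.
So g(x) = -3x^2 + x - 5.
Then g(1) = -7.

-7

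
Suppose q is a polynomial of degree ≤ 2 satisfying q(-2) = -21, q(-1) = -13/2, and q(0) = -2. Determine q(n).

q(n) = -5n^2 - (1/2)n - 2

Using the Lagrange interpolation formula with nodes -2, -1, 0:
  L_0(n) = (n + 1)n / 2
  L_1(n) = (n + 2)n / -1
  L_2(n) = (n + 2)(n + 1) / 2
Then q(n) = -21·L_0(n) - 13/2·L_1(n) - 2·L_2(n).
Expanding and collecting terms gives q(n) = -5n^2 - (1/2)n - 2.
Check: q(-1) = -13/2. ✓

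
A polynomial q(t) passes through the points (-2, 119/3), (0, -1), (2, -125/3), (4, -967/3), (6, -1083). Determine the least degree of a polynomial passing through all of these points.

Forward differences of the values at t = -2, 0, 2, 4, 6:
  q  : 119/3  -1  -125/3  -967/3  -1083
  Δ  : -122/3  -122/3  -842/3  -2282/3
  Δ^2: 0  -240  -480
  Δ^3: -240  -240
  Δ^4: 0
The third differences are constant (-240) and nonzero, while all higher differences vanish, so the minimal degree is 3.

3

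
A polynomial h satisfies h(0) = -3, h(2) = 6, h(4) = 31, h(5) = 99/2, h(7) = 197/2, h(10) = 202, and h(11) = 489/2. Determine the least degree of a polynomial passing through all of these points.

Divided differences on the nodes 0, 2, 4, 5, 7, 10, 11:
  order 0: -3  6  31  99/2  197/2  202  489/2
  order 1: 9/2  25/2  37/2  49/2  69/2  85/2
  order 2: 2  2  2  2  2
  order 3: 0  0  0  0
  order 4: 0  0  0
  order 5: 0  0
  order 6: 0
The order-2 divided differences are all 2 (nonzero) and every higher order vanishes, so the data lies on a polynomial of degree exactly 2.

2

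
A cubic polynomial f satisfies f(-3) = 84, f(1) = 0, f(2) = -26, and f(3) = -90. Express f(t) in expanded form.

f(t) = -3t^3 - t^2 - 2t + 6

Using the Lagrange interpolation formula with nodes -3, 1, 2, 3:
  L_0(t) = (t - 1)(t - 2)(t - 3) / -120
  L_1(t) = (t + 3)(t - 2)(t - 3) / 8
  L_2(t) = (t + 3)(t - 1)(t - 3) / -5
  L_3(t) = (t + 3)(t - 1)(t - 2) / 12
Then f(t) = 84·L_0(t) + 0·L_1(t) - 26·L_2(t) - 90·L_3(t).
Expanding and collecting terms gives f(t) = -3t^3 - t^2 - 2t + 6.
Check: f(-3) = 84. ✓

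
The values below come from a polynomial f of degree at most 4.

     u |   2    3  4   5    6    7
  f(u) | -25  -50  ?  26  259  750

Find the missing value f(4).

On equispaced nodes a degree-4 polynomial has vanishing fifth forward difference, so
  - f(2) + 5·f(3) - 10·f(4) + 10·f(5) - 5·f(6) + f(7) = 0.
Substituting the known values and solving for f(4):
  -10·f(4) = 510
  f(4) = -51.

-51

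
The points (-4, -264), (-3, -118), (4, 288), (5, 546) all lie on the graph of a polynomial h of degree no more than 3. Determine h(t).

h(t) = 4t^3 + t^2 + 5t - 4

Write h(t) = at^3 + bt^2 + ct + d. Substituting each data point gives a linear system:
  -64a + 16b - 4c + d = -264
  -27a + 9b - 3c + d = -118
  64a + 16b + 4c + d = 288
  125a + 25b + 5c + d = 546
Solving the system yields a = 4, b = 1, c = 5, d = -4.
So h(t) = 4t³ + t² + 5t - 4.
Check: h(5) = 546. ✓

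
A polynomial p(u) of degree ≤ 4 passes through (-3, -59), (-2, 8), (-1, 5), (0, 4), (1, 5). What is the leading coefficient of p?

Write p(u) = au^4 + bu^3 + cu^2 + du + e. Substituting each data point gives a linear system:
  81a - 27b + 9c - 3d + e = -59
  16a - 8b + 4c - 2d + e = 8
  a - b + c - d + e = 5
  e = 4
  a + b + c + d + e = 5
Solving the system yields a = -3, b = -6, c = 4, d = 6, e = 4.
So p(u) = -3u^4 - 6u^3 + 4u^2 + 6u + 4.
The leading coefficient is -3.

-3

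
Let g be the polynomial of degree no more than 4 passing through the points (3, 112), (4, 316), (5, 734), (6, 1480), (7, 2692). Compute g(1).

10

Using the Lagrange interpolation formula with nodes 3, 4, 5, 6, 7:
  L_0(n) = (n - 4)(n - 5)(n - 6)(n - 7) / 24
  L_1(n) = (n - 3)(n - 5)(n - 6)(n - 7) / -6
  L_2(n) = (n - 3)(n - 4)(n - 6)(n - 7) / 4
  L_3(n) = (n - 3)(n - 4)(n - 5)(n - 7) / -6
  L_4(n) = (n - 3)(n - 4)(n - 5)(n - 6) / 24
Then g(n) = 112·L_0(n) + 316·L_1(n) + 734·L_2(n) + 1480·L_3(n) + 2692·L_4(n).
Expanding and collecting terms gives g(n) = n^4 + n^3 - 2n^2 + 6n + 4.
Evaluating at n = 1: g(1) = 10.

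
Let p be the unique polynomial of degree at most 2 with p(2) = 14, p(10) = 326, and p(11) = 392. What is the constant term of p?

-4

Write p(n) = an^2 + bn + c. Substituting each data point gives a linear system:
  4a + 2b + c = 14
  100a + 10b + c = 326
  121a + 11b + c = 392
Solving the system yields a = 3, b = 3, c = -4.
So p(n) = 3n² + 3n - 4.
The constant term is -4.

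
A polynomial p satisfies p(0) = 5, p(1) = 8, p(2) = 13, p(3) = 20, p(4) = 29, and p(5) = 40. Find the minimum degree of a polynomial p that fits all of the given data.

Forward differences of the values at n = 0, 1, 2, 3, 4, 5:
  p  : 5  8  13  20  29  40
  Δ  : 3  5  7  9  11
  Δ^2: 2  2  2  2
  Δ^3: 0  0  0
  Δ^4: 0  0
  Δ^5: 0
The second differences are constant (2) and nonzero, while all higher differences vanish, so the minimal degree is 2.

2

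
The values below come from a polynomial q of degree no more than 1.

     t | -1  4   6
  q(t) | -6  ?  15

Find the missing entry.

9

The 2 known points determine the degree-1 polynomial uniquely.
Write q(t) = at + b. Substituting each data point gives a linear system:
  -a + b = -6
  6a + b = 15
Solving the system yields a = 3, b = -3.
So q(t) = 3t - 3.
Then q(4) = 9.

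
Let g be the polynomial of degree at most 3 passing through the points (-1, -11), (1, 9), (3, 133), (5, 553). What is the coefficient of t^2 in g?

1

Write g(t) = at^3 + bt^2 + ct + d. Substituting each data point gives a linear system:
  -a + b - c + d = -11
  a + b + c + d = 9
  27a + 9b + 3c + d = 133
  125a + 25b + 5c + d = 553
Solving the system yields a = 4, b = 1, c = 6, d = -2.
So g(t) = 4t³ + t² + 6t - 2.
The coefficient of t^2 is 1.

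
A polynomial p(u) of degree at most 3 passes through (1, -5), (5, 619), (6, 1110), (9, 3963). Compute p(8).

Write p(u) = au^3 + bu^2 + cu + d. Substituting each data point gives a linear system:
  a + b + c + d = -5
  125a + 25b + 5c + d = 619
  216a + 36b + 6c + d = 1110
  729a + 81b + 9c + d = 3963
Solving the system yields a = 6, b = -5, c = 0, d = -6.
So p(u) = 6u^3 - 5u^2 - 6.
Then p(8) = 2746.

2746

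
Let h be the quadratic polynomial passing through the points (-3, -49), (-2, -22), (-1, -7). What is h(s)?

Using the Lagrange interpolation formula with nodes -3, -2, -1:
  L_0(s) = (s + 2)(s + 1) / 2
  L_1(s) = (s + 3)(s + 1) / -1
  L_2(s) = (s + 3)(s + 2) / 2
Then h(s) = -49·L_0(s) - 22·L_1(s) - 7·L_2(s).
Expanding and collecting terms gives h(s) = -6s² - 3s - 4.
Check: h(-3) = -49. ✓

h(s) = -6s^2 - 3s - 4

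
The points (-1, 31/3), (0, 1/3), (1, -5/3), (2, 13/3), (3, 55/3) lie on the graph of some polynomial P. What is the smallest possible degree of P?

2

Forward differences of the values at s = -1, 0, 1, 2, 3:
  P  : 31/3  1/3  -5/3  13/3  55/3
  Δ  : -10  -2  6  14
  Δ^2: 8  8  8
  Δ^3: 0  0
  Δ^4: 0
The second differences are constant (8) and nonzero, while all higher differences vanish, so the minimal degree is 2.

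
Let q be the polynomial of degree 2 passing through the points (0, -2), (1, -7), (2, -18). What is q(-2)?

-10

Using the Lagrange interpolation formula with nodes 0, 1, 2:
  L_0(s) = (s - 1)(s - 2) / 2
  L_1(s) = s(s - 2) / -1
  L_2(s) = s(s - 1) / 2
Then q(s) = -2·L_0(s) - 7·L_1(s) - 18·L_2(s).
Expanding and collecting terms gives q(s) = -3s^2 - 2s - 2.
Evaluating at s = -2: q(-2) = -10.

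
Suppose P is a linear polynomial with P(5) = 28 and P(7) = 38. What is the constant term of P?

Write P(n) = an + b. Substituting each data point gives a linear system:
  5a + b = 28
  7a + b = 38
Solving the system yields a = 5, b = 3.
So P(n) = 5n + 3.
The constant term is 3.

3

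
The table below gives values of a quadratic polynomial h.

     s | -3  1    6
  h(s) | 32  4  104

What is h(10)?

292

Write h(s) = as^2 + bs + c. Substituting each data point gives a linear system:
  9a - 3b + c = 32
  a + b + c = 4
  36a + 6b + c = 104
Solving the system yields a = 3, b = -1, c = 2.
So h(s) = 3s^2 - s + 2.
Then h(10) = 292.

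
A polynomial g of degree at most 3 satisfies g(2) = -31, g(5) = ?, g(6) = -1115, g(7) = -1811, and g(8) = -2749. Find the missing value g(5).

The 4 known points determine the degree-3 polynomial uniquely.
Write g(s) = as^3 + bs^2 + cs + d. Substituting each data point gives a linear system:
  8a + 4b + 2c + d = -31
  216a + 36b + 6c + d = -1115
  343a + 49b + 7c + d = -1811
  512a + 64b + 8c + d = -2749
Solving the system yields a = -6, b = 5, c = 1, d = -5.
So g(s) = -6s³ + 5s² + s - 5.
Then g(5) = -625.

-625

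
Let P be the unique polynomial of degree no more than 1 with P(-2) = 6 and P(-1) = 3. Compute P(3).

Using the Lagrange interpolation formula with nodes -2, -1:
  L_0(u) = (u + 1) / -1
  L_1(u) = (u + 2) / 1
Then P(u) = 6·L_0(u) + 3·L_1(u).
Expanding and collecting terms gives P(u) = -3u.
Evaluating at u = 3: P(3) = -9.

-9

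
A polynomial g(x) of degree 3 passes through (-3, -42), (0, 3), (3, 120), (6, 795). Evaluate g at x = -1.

Write g(x) = ax^3 + bx^2 + cx + d. Substituting each data point gives a linear system:
  -27a + 9b - 3c + d = -42
  d = 3
  27a + 9b + 3c + d = 120
  216a + 36b + 6c + d = 795
Solving the system yields a = 3, b = 4, c = 0, d = 3.
So g(x) = 3x^3 + 4x^2 + 3.
Then g(-1) = 4.

4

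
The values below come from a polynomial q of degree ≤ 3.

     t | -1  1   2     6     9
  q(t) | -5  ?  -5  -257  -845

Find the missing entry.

The 4 known points determine the degree-3 polynomial uniquely.
Write q(t) = at^3 + bt^2 + ct + d. Substituting each data point gives a linear system:
  -a + b - c + d = -5
  8a + 4b + 2c + d = -5
  216a + 36b + 6c + d = -257
  729a + 81b + 9c + d = -845
Solving the system yields a = -1, b = -2, c = 5, d = 1.
So q(t) = -t³ - 2t² + 5t + 1.
Then q(1) = 3.

3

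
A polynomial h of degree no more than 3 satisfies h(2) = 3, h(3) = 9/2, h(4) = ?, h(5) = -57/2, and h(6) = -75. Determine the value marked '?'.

-4

On equispaced nodes a degree-3 polynomial has vanishing fourth forward difference, so
  h(2) - 4·h(3) + 6·h(4) - 4·h(5) + h(6) = 0.
Substituting the known values and solving for h(4):
  6·h(4) = -24
  h(4) = -4.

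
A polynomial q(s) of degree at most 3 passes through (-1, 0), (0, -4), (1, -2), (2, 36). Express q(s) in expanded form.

Write q(s) = as^3 + bs^2 + cs + d. Substituting each data point gives a linear system:
  -a + b - c + d = 0
  d = -4
  a + b + c + d = -2
  8a + 4b + 2c + d = 36
Solving the system yields a = 5, b = 3, c = -6, d = -4.
So q(s) = 5s³ + 3s² - 6s - 4.
Check: q(-1) = 0. ✓

q(s) = 5s^3 + 3s^2 - 6s - 4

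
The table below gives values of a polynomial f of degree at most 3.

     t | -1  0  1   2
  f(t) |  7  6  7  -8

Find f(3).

Write f(t) = at^3 + bt^2 + ct + d. Substituting each data point gives a linear system:
  -a + b - c + d = 7
  d = 6
  a + b + c + d = 7
  8a + 4b + 2c + d = -8
Solving the system yields a = -3, b = 1, c = 3, d = 6.
So f(t) = -3t^3 + t^2 + 3t + 6.
Then f(3) = -57.

-57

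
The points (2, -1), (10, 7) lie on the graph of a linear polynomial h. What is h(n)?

Using the Lagrange interpolation formula with nodes 2, 10:
  L_0(n) = (n - 10) / -8
  L_1(n) = (n - 2) / 8
Then h(n) = -1·L_0(n) + 7·L_1(n).
Expanding and collecting terms gives h(n) = n - 3.
Check: h(10) = 7. ✓

h(n) = n - 3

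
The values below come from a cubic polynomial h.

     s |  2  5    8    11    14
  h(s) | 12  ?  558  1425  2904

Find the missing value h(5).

141

On equispaced nodes a degree-3 polynomial has vanishing fourth forward difference, so
  h(2) - 4·h(5) + 6·h(8) - 4·h(11) + h(14) = 0.
Substituting the known values and solving for h(5):
  -4·h(5) = -564
  h(5) = 141.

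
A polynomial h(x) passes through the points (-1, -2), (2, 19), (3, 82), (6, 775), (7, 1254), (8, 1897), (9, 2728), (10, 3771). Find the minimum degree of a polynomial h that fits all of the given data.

Divided differences on the nodes -1, 2, 3, 6, 7, 8, 9, 10:
  order 0: -2  19  82  775  1254  1897  2728  3771
  order 1: 7  63  231  479  643  831  1043
  order 2: 14  42  62  82  94  106
  order 3: 4  4  4  4  4
  order 4: 0  0  0  0
  order 5: 0  0  0
  order 6: 0  0
  order 7: 0
The order-3 divided differences are all 4 (nonzero) and every higher order vanishes, so the data lies on a polynomial of degree exactly 3.

3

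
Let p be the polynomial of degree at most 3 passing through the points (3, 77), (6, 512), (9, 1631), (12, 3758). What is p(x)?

p(x) = 2x^3 + 2x^2 + x + 2

Write p(x) = ax^3 + bx^2 + cx + d. Substituting each data point gives a linear system:
  27a + 9b + 3c + d = 77
  216a + 36b + 6c + d = 512
  729a + 81b + 9c + d = 1631
  1728a + 144b + 12c + d = 3758
Solving the system yields a = 2, b = 2, c = 1, d = 2.
So p(x) = 2x³ + 2x² + x + 2.
Check: p(12) = 3758. ✓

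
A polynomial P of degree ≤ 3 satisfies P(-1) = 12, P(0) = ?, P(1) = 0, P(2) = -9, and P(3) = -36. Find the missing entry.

The 4 known points determine the degree-3 polynomial uniquely.
Write P(s) = as^3 + bs^2 + cs + d. Substituting each data point gives a linear system:
  -a + b - c + d = 12
  a + b + c + d = 0
  8a + 4b + 2c + d = -9
  27a + 9b + 3c + d = -36
Solving the system yields a = -2, b = 3, c = -4, d = 3.
So P(s) = -2s³ + 3s² - 4s + 3.
Then P(0) = 3.

3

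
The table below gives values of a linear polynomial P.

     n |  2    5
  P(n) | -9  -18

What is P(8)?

-27

Write P(n) = an + b. Substituting each data point gives a linear system:
  2a + b = -9
  5a + b = -18
Solving the system yields a = -3, b = -3.
So P(n) = -3n - 3.
Then P(8) = -27.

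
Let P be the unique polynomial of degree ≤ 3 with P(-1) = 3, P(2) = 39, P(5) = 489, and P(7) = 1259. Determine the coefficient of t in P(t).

-2

Write P(t) = at^3 + bt^2 + ct + d. Substituting each data point gives a linear system:
  -a + b - c + d = 3
  8a + 4b + 2c + d = 39
  125a + 25b + 5c + d = 489
  343a + 49b + 7c + d = 1259
Solving the system yields a = 3, b = 5, c = -2, d = -1.
So P(t) = 3t³ + 5t² - 2t - 1.
The coefficient of t is -2.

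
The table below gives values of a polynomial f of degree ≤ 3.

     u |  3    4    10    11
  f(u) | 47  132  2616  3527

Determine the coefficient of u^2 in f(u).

-4

Write f(u) = au^3 + bu^2 + cu + d. Substituting each data point gives a linear system:
  27a + 9b + 3c + d = 47
  64a + 16b + 4c + d = 132
  1000a + 100b + 10c + d = 2616
  1331a + 121b + 11c + d = 3527
Solving the system yields a = 3, b = -4, c = 2, d = -4.
So f(u) = 3u³ - 4u² + 2u - 4.
The coefficient of u^2 is -4.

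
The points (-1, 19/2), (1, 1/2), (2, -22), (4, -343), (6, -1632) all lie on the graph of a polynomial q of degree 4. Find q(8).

Using the Lagrange interpolation formula with nodes -1, 1, 2, 4, 6:
  L_0(x) = (x - 1)(x - 2)(x - 4)(x - 6) / 210
  L_1(x) = (x + 1)(x - 2)(x - 4)(x - 6) / -30
  L_2(x) = (x + 1)(x - 1)(x - 4)(x - 6) / 24
  L_3(x) = (x + 1)(x - 1)(x - 2)(x - 6) / -60
  L_4(x) = (x + 1)(x - 1)(x - 2)(x - 4) / 280
Then q(x) = 19/2·L_0(x) + 1/2·L_1(x) - 22·L_2(x) - 343·L_3(x) - 1632·L_4(x).
Expanding and collecting terms gives q(x) = -x^4 - 2x^3 + 3x^2 - (5/2)x + 3.
Evaluating at x = 8: q(8) = -4945.

-4945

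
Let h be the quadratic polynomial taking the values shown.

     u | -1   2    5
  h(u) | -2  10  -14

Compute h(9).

-102

Forward differences of the values at u = -1, 2, 5:
  h  : -2  10  -14
  Δ  : 12  -24
  Δ^2: -36
The second differences are constant, confirming degree 2.
Interpolating (Newton forward form) and evaluating at u = 9 gives h(9) = -102.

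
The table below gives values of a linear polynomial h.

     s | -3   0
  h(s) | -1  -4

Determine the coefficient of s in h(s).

Write h(s) = as + b. Substituting each data point gives a linear system:
  -3a + b = -1
  b = -4
Solving the system yields a = -1, b = -4.
So h(s) = -s - 4.
The leading coefficient is -1.

-1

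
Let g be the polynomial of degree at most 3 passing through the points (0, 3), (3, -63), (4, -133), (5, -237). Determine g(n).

Write g(n) = an^3 + bn^2 + cn + d. Substituting each data point gives a linear system:
  d = 3
  27a + 9b + 3c + d = -63
  64a + 16b + 4c + d = -133
  125a + 25b + 5c + d = -237
Solving the system yields a = -1, b = -5, c = 2, d = 3.
So g(n) = -n^3 - 5n^2 + 2n + 3.
Check: g(0) = 3. ✓

g(n) = -n^3 - 5n^2 + 2n + 3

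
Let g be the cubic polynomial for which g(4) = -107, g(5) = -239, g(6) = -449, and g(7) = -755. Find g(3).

Forward differences of the values at n = 4, 5, 6, 7:
  g  : -107  -239  -449  -755
  Δ  : -132  -210  -306
  Δ^2: -78  -96
  Δ^3: -18
The third differences are constant, confirming degree 3.
Interpolating (Newton forward form) and evaluating at n = 3 gives g(3) = -35.

-35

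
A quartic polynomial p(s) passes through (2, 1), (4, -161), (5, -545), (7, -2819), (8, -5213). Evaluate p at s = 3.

-23

Using the Lagrange interpolation formula with nodes 2, 4, 5, 7, 8:
  L_0(s) = (s - 4)(s - 5)(s - 7)(s - 8) / 180
  L_1(s) = (s - 2)(s - 5)(s - 7)(s - 8) / -24
  L_2(s) = (s - 2)(s - 4)(s - 7)(s - 8) / 18
  L_3(s) = (s - 2)(s - 4)(s - 5)(s - 8) / -30
  L_4(s) = (s - 2)(s - 4)(s - 5)(s - 7) / 72
Then p(s) = 1·L_0(s) - 161·L_1(s) - 545·L_2(s) - 2819·L_3(s) - 5213·L_4(s).
Expanding and collecting terms gives p(s) = -2s^4 + 6s^3 - s^2 - 3s - 5.
Evaluating at s = 3: p(3) = -23.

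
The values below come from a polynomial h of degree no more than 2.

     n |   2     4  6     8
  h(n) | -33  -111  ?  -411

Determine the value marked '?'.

-237

The 3 known points determine the degree-2 polynomial uniquely.
Write h(n) = an^2 + bn + c. Substituting each data point gives a linear system:
  4a + 2b + c = -33
  16a + 4b + c = -111
  64a + 8b + c = -411
Solving the system yields a = -6, b = -3, c = -3.
So h(n) = -6n^2 - 3n - 3.
Then h(6) = -237.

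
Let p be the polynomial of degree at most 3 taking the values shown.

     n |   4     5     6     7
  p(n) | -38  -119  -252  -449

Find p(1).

13

Using the Lagrange interpolation formula with nodes 4, 5, 6, 7:
  L_0(n) = (n - 5)(n - 6)(n - 7) / -6
  L_1(n) = (n - 4)(n - 6)(n - 7) / 2
  L_2(n) = (n - 4)(n - 5)(n - 7) / -2
  L_3(n) = (n - 4)(n - 5)(n - 6) / 6
Then p(n) = -38·L_0(n) - 119·L_1(n) - 252·L_2(n) - 449·L_3(n).
Expanding and collecting terms gives p(n) = -2n^3 + 4n^2 + 5n + 6.
Evaluating at n = 1: p(1) = 13.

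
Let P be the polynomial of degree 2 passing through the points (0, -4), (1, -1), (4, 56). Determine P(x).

P(x) = 4x^2 - x - 4

Using the Lagrange interpolation formula with nodes 0, 1, 4:
  L_0(x) = (x - 1)(x - 4) / 4
  L_1(x) = x(x - 4) / -3
  L_2(x) = x(x - 1) / 12
Then P(x) = -4·L_0(x) - 1·L_1(x) + 56·L_2(x).
Expanding and collecting terms gives P(x) = 4x^2 - x - 4.
Check: P(4) = 56. ✓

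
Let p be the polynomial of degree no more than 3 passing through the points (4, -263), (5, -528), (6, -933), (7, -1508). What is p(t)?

p(t) = -5t^3 + 5t^2 - 5t - 3

Write p(t) = at^3 + bt^2 + ct + d. Substituting each data point gives a linear system:
  64a + 16b + 4c + d = -263
  125a + 25b + 5c + d = -528
  216a + 36b + 6c + d = -933
  343a + 49b + 7c + d = -1508
Solving the system yields a = -5, b = 5, c = -5, d = -3.
So p(t) = -5t^3 + 5t^2 - 5t - 3.
Check: p(7) = -1508. ✓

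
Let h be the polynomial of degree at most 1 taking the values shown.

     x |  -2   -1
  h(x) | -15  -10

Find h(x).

Write h(x) = ax + b. Substituting each data point gives a linear system:
  -2a + b = -15
  -a + b = -10
Solving the system yields a = 5, b = -5.
So h(x) = 5x - 5.
Check: h(-2) = -15. ✓

h(x) = 5x - 5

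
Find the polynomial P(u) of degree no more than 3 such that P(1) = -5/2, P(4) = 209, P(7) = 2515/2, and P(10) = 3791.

P(u) = 4u^3 - (3/2)u^2 - 6u + 1

Using the Lagrange interpolation formula with nodes 1, 4, 7, 10:
  L_0(u) = (u - 4)(u - 7)(u - 10) / -162
  L_1(u) = (u - 1)(u - 7)(u - 10) / 54
  L_2(u) = (u - 1)(u - 4)(u - 10) / -54
  L_3(u) = (u - 1)(u - 4)(u - 7) / 162
Then P(u) = -5/2·L_0(u) + 209·L_1(u) + 2515/2·L_2(u) + 3791·L_3(u).
Expanding and collecting terms gives P(u) = 4u^3 - (3/2)u^2 - 6u + 1.
Check: P(7) = 2515/2. ✓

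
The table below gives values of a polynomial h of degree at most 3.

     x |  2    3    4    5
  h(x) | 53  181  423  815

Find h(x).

h(x) = 6x^3 + 3x^2 - x - 5

Write h(x) = ax^3 + bx^2 + cx + d. Substituting each data point gives a linear system:
  8a + 4b + 2c + d = 53
  27a + 9b + 3c + d = 181
  64a + 16b + 4c + d = 423
  125a + 25b + 5c + d = 815
Solving the system yields a = 6, b = 3, c = -1, d = -5.
So h(x) = 6x³ + 3x² - x - 5.
Check: h(2) = 53. ✓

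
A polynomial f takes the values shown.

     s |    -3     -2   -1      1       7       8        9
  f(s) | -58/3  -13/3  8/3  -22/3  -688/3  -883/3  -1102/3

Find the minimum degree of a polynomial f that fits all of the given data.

2

Divided differences on the nodes -3, -2, -1, 1, 7, 8, 9:
  order 0: -58/3  -13/3  8/3  -22/3  -688/3  -883/3  -1102/3
  order 1: 15  7  -5  -37  -65  -73
  order 2: -4  -4  -4  -4  -4
  order 3: 0  0  0  0
  order 4: 0  0  0
  order 5: 0  0
  order 6: 0
The order-2 divided differences are all -4 (nonzero) and every higher order vanishes, so the data lies on a polynomial of degree exactly 2.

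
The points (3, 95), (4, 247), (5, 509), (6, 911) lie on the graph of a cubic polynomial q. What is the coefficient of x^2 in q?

-5

Write q(x) = ax^3 + bx^2 + cx + d. Substituting each data point gives a linear system:
  27a + 9b + 3c + d = 95
  64a + 16b + 4c + d = 247
  125a + 25b + 5c + d = 509
  216a + 36b + 6c + d = 911
Solving the system yields a = 5, b = -5, c = 2, d = -1.
So q(x) = 5x^3 - 5x^2 + 2x - 1.
The coefficient of x^2 is -5.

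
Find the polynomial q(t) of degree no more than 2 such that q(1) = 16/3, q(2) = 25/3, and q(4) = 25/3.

q(t) = -t^2 + 6t + 1/3

Using the Lagrange interpolation formula with nodes 1, 2, 4:
  L_0(t) = (t - 2)(t - 4) / 3
  L_1(t) = (t - 1)(t - 4) / -2
  L_2(t) = (t - 1)(t - 2) / 6
Then q(t) = 16/3·L_0(t) + 25/3·L_1(t) + 25/3·L_2(t).
Expanding and collecting terms gives q(t) = -t^2 + 6t + 1/3.
Check: q(1) = 16/3. ✓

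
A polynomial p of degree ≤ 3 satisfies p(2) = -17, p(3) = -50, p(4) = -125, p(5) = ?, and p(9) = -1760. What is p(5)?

-260

The 4 known points determine the degree-3 polynomial uniquely.
Write p(n) = an^3 + bn^2 + cn + d. Substituting each data point gives a linear system:
  8a + 4b + 2c + d = -17
  27a + 9b + 3c + d = -50
  64a + 16b + 4c + d = -125
  729a + 81b + 9c + d = -1760
Solving the system yields a = -3, b = 6, c = -6, d = -5.
So p(n) = -3n^3 + 6n^2 - 6n - 5.
Then p(5) = -260.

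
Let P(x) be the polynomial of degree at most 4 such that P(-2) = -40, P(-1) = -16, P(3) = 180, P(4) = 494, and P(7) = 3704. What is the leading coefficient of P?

1

Write P(x) = ax^4 + bx^3 + cx^2 + dx + e. Substituting each data point gives a linear system:
  16a - 8b + 4c - 2d + e = -40
  a - b + c - d + e = -16
  81a + 27b + 9c + 3d + e = 180
  256a + 64b + 16c + 4d + e = 494
  2401a + 343b + 49c + 7d + e = 3704
Solving the system yields a = 1, b = 4, c = -2, d = 5, e = -6.
So P(x) = x^4 + 4x^3 - 2x^2 + 5x - 6.
The leading coefficient is 1.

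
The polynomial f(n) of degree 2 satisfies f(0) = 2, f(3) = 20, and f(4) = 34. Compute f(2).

10

Using the Lagrange interpolation formula with nodes 0, 3, 4:
  L_0(n) = (n - 3)(n - 4) / 12
  L_1(n) = n(n - 4) / -3
  L_2(n) = n(n - 3) / 4
Then f(n) = 2·L_0(n) + 20·L_1(n) + 34·L_2(n).
Expanding and collecting terms gives f(n) = 2n² + 2.
Evaluating at n = 2: f(2) = 10.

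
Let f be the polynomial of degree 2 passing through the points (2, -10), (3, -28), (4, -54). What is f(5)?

-88

Forward differences of the values at x = 2, 3, 4:
  f  : -10  -28  -54
  Δ  : -18  -26
  Δ^2: -8
The second differences are constant, confirming degree 2.
Interpolating (Newton forward form) and evaluating at x = 5 gives f(5) = -88.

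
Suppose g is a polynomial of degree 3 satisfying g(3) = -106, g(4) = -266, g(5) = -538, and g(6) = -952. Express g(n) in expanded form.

g(n) = -5n^3 + 4n^2 - 3n + 2

Using the Lagrange interpolation formula with nodes 3, 4, 5, 6:
  L_0(n) = (n - 4)(n - 5)(n - 6) / -6
  L_1(n) = (n - 3)(n - 5)(n - 6) / 2
  L_2(n) = (n - 3)(n - 4)(n - 6) / -2
  L_3(n) = (n - 3)(n - 4)(n - 5) / 6
Then g(n) = -106·L_0(n) - 266·L_1(n) - 538·L_2(n) - 952·L_3(n).
Expanding and collecting terms gives g(n) = -5n^3 + 4n^2 - 3n + 2.
Check: g(6) = -952. ✓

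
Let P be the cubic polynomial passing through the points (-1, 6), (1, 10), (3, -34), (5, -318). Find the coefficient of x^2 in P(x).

6

Write P(x) = ax^3 + bx^2 + cx + d. Substituting each data point gives a linear system:
  -a + b - c + d = 6
  a + b + c + d = 10
  27a + 9b + 3c + d = -34
  125a + 25b + 5c + d = -318
Solving the system yields a = -4, b = 6, c = 6, d = 2.
So P(x) = -4x³ + 6x² + 6x + 2.
The coefficient of x^2 is 6.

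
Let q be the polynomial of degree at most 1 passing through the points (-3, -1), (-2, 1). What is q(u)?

Write q(u) = au + b. Substituting each data point gives a linear system:
  -3a + b = -1
  -2a + b = 1
Solving the system yields a = 2, b = 5.
So q(u) = 2u + 5.
Check: q(-3) = -1. ✓

q(u) = 2u + 5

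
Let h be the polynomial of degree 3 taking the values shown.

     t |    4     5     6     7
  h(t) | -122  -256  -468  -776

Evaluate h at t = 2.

Forward differences of the values at t = 4, 5, 6, 7:
  h  : -122  -256  -468  -776
  Δ  : -134  -212  -308
  Δ^2: -78  -96
  Δ^3: -18
The third differences are constant, confirming degree 3.
Interpolating (Newton forward form) and evaluating at t = 2 gives h(2) = -16.

-16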